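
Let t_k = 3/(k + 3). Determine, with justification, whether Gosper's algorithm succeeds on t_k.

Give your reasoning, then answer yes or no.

r(k) = (k + 3)/(k + 4) after simplifying.
So A=k + 3 and B=k + 4, with C=1.
Need (k + 3)·f(k+1) − (k + 3)·f(k) = 1.
d = 0 from the (1,1,0) case.
Write f(k) = c0. Then LHS − RHS = -1, requiring -1 = 0: contradictory. No certificate.

No — t_k has no hypergeometric antidifference.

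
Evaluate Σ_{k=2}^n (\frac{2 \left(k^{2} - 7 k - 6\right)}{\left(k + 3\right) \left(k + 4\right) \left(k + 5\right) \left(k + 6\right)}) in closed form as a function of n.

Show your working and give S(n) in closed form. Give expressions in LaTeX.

S(n) = \frac{n^{3} - 55 n^{2} - 66 n + 120}{35 \left(n^{3} + 15 n^{2} + 74 n + 120\right)}

Step 1: r(k) = (k**3 - 2*k**2 - 27*k - 36)/(k**3 - 55*k - 42).
Take A(k)=k + 3, B(k)=k + 7, C(k)=k**2 - 7*k - 6.
f must satisfy (k + 3)·f(k+1) − (k + 6)·f(k) = k**2 - 7*k - 6.
deg f ≤ 3 (via 1,1,2).
A polynomial solution: f(k) = -k*(k**2 + 72*k + 47)/60.
Then R = B(k−1)f/C = -k*(k + 6)*(k**2 + 72*k + 47)/(60*(k**2 - 7*k - 6)), so s_k = R(k)·t_k = k*(-k**2 - 72*k - 47)/(30*(k + 3)*(k + 4)*(k + 5)).
Check: Δs_k = 2*(k**2 - 7*k - 6)/(k**4 + 18*k**3 + 119*k**2 + 342*k + 360). ✓
s_(n+1) = (-n**3 - 75*n**2 - 194*n - 120)/(30*(n**3 + 15*n**2 + 74*n + 120)) and s_(2) = -13/210, so S(n) = (n**3 - 55*n**2 - 66*n + 120)/(35*(n**3 + 15*n**2 + 74*n + 120)).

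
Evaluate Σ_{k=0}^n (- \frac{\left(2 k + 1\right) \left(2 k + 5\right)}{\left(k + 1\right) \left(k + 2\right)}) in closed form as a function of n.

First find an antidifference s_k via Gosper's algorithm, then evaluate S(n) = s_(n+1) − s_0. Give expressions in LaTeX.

S(n) = \frac{- 4 n^{2} - 9 n - 5}{n + 2}

Compute t_(k+1)/t_k: get (k + 1)*(2*k + 3)*(2*k + 7)/((k + 3)*(2*k + 1)*(2*k + 5)).
So A=k + 1 and B=k + 3, with C=k**2 + 3*k + 5/4.
Solve (k + 1)·f(k+1) − (k + 2)·f(k) = k**2 + 3*k + 5/4.
From deg A=1, deg B=1, deg C=2: d=2.
A polynomial solution: f(k) = k*(4*k + 1)/4.
So s_k = (B(k−1)f/C)·t_k = (k*(k + 2)*(4*k + 1)/((2*k + 1)*(2*k + 5)))·t_k = k*(-4*k - 1)/(k + 1).
s_(k+1) − s_k = (-4*k**2 - 12*k - 5)/(k**2 + 3*k + 2) = t_k.
Evaluate: s_(n+1) = (-4*n**2 - 9*n - 5)/(n + 2); subtract s_(0) = 0 ⇒ S(n) = (-4*n**2 - 9*n - 5)/(n + 2).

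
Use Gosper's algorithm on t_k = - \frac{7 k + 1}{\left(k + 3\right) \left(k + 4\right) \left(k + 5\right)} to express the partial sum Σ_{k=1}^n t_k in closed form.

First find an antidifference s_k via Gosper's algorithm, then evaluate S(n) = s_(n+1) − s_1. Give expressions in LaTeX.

S(n) = \frac{n \left(- 9 n - 11\right)}{10 \left(n^{2} + 9 n + 20\right)}

The ratio is (k + 3)*(7*k + 8)/((k + 6)*(7*k + 1)).
Normal form (A,B,C) = (k + 3, k + 6, k + 1/7).
Key eq: (k + 3)·f(k+1) = (k + 5)·f(k) + (k + 1/7).
Degrees (1,1,1) ⇒ d ≤ 2.
Match coefficients ⇒ f(k) = k*(11*k - 7)/84.
Get s_k = R·t_k = k*(7 - 11*k)/(12*(k + 3)*(k + 4)) with R(k) = B(k−1)f(k)/C(k) = k*(k + 5)*(11*k - 7)/(12*(7*k + 1)).
Δs = (-7*k - 1)/(k**3 + 12*k**2 + 47*k + 60), as required.
Telescope: S(n) = s_(n+1) − s_(1) = (-11*n**2 - 15*n - 4)/(12*(n**2 + 9*n + 20)) − (-1/60) = n*(-9*n - 11)/(10*(n**2 + 9*n + 20)).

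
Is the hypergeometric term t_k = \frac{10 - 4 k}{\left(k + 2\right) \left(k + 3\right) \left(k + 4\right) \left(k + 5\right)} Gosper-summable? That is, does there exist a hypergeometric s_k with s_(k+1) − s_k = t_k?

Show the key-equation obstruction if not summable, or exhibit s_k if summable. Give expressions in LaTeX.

Compute t_(k+1)/t_k: get (k + 2)*(2*k - 3)/((k + 6)*(2*k - 5)).
Take A(k)=k + 2, B(k)=k + 6, C(k)=k - 5/2.
Need (k + 2)·f(k+1) − (k + 5)·f(k) = k - 5/2.
d = 3 from the (1,1,1) case.
Solving with deg f ≤ 3: f(k) = -k*(k**2 + 9*k + 50)/48.
Certificate R = B(k−1)f/C = -k*(k + 5)*(k**2 + 9*k + 50)/(24*(2*k - 5)) gives s_k = k*(k**2 + 9*k + 50)/(12*(k + 2)*(k + 3)*(k + 4)).
s_(k+1) − s_k = 2*(5 - 2*k)/(k**4 + 14*k**3 + 71*k**2 + 154*k + 120) = t_k.

Yes. s_k = \frac{k \left(k^{2} + 9 k + 50\right)}{12 \left(k + 2\right) \left(k + 3\right) \left(k + 4\right)}.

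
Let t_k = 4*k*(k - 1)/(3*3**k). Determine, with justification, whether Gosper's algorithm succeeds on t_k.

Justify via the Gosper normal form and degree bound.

Yes. s_k = -(2*k**2 + 1)/3**k.

r(k) = (k + 1)/(3*(k - 1)) after simplifying.
Normal form (A,B,C) = (1/3, 1, k**2 - k).
Need (1/3)·f(k+1) − (1)·f(k) = k**2 - k.
deg f ≤ 2 (via 0,0,2).
A polynomial solution: f(k) = -3*(2*k**2 + 1)/4.
Then R = B(k−1)f/C = -3*(2*k**2 + 1)/(4*k*(k - 1)), so s_k = R(k)·t_k = -(2*k**2 + 1)/3**k.
Verify: 4*k*(k - 1)/(3*3**k) matches t_k.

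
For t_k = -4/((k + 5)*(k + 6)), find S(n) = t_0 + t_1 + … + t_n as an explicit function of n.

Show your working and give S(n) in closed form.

S(n) = 4*(-n - 1)/(5*(n + 6))

t_(k+1)/t_k = (k + 5)/(k + 7).
Normal form (A,B,C) = (k + 5, k + 7, 1).
f must satisfy (k + 5)·f(k+1) − (k + 6)·f(k) = 1.
Bound: deg f ≤ 1.
Solving with deg f ≤ 1: f(k) = k/5.
So s_k = (B(k−1)f/C)·t_k = (k*(k + 6)/5)·t_k = -4*k/(5*k + 25).
Check: Δs_k = -4/(k**2 + 11*k + 30). ✓
Evaluate: s_(n+1) = 4*(-n - 1)/(5*(n + 6)); subtract s_(0) = 0 ⇒ S(n) = 4*(-n - 1)/(5*(n + 6)).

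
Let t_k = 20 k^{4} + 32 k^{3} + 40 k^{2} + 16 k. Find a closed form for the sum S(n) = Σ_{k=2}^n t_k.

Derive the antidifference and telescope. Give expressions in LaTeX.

S(n) = 4 n^{5} + 18 n^{4} + 36 n^{3} + 36 n^{2} + 14 n - 108

t_(k+1)/t_k = (5*k**4 + 28*k**3 + 64*k**2 + 68*k + 27)/(k*(5*k**3 + 8*k**2 + 10*k + 4)).
Normal form (A,B,C) = (1, 1, k**4 + 8*k**3/5 + 2*k**2 + 4*k/5).
Solve (1)·f(k+1) − (1)·f(k) = k**4 + 8*k**3/5 + 2*k**2 + 4*k/5.
Bound: deg f ≤ 5.
Solve for f: f(k) = k*(k - 1)*(2*k**3 + k**2 + 3*k + 1)/10 (degree 5 ≤ 5).
Get s_k = R·t_k = 2*k*(2*k**4 - k**3 + 2*k**2 - 2*k - 1) with R(k) = B(k−1)f(k)/C(k) = (k - 1)*(2*k**3 + k**2 + 3*k + 1)/(2*(5*k**3 + 8*k**2 + 10*k + 4)).
Check: Δs_k = 4*k*(5*k**3 + 8*k**2 + 10*k + 4). ✓
Telescope: S(n) = s_(n+1) − s_(2) = 2*n*(2*n**4 + 9*n**3 + 18*n**2 + 18*n + 7) − (108) = 4*n**5 + 18*n**4 + 36*n**3 + 36*n**2 + 14*n - 108.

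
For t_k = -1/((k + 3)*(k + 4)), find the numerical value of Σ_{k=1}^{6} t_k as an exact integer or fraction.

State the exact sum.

t_(k+1)/t_k = (k + 3)/(k + 5).
Factor: A=k + 3; B=k + 5; C=1.
Solve (k + 3)·f(k+1) − (k + 4)·f(k) = 1.
From deg A=1, deg B=1, deg C=0: d=1.
Solve for f: f(k) = k/3 (degree 1 ≤ 1).
Then R = B(k−1)f/C = k*(k + 4)/3, so s_k = R(k)·t_k = -k/(3*k + 9).
Verify: -1/(k**2 + 7*k + 12) matches t_k.
Sum = s_(7) − s_(1); s_(7) = -7/30, s_(1) = -1/12 ⇒ -3/20.

Σ = -3/20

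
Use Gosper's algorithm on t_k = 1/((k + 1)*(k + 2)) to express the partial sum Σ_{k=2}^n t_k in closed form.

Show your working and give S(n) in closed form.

S(n) = (n - 1)/(3*(n + 2))

Step 1: r(k) = (k + 1)/(k + 3).
So A=k + 1 and B=k + 3, with C=1.
Solve (k + 1)·f(k+1) − (k + 2)·f(k) = 1.
From deg A=1, deg B=1, deg C=0: d=1.
Solve for f: f(k) = k (degree 1 ≤ 1).
So s_k = (B(k−1)f/C)·t_k = (k*(k + 2))·t_k = k/(k + 1).
Verify: 1/(k**2 + 3*k + 2) matches t_k.
Telescope: S(n) = s_(n+1) − s_(2) = (n + 1)/(n + 2) − (2/3) = (n - 1)/(3*(n + 2)).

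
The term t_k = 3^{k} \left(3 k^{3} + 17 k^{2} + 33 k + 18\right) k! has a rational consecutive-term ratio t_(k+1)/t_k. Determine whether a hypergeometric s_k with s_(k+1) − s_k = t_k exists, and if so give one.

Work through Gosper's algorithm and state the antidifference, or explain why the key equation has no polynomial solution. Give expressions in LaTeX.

s_k = 3^{k} \left(k^{2} + 3 k + 3\right) k!

Compute t_(k+1)/t_k: get 3*(3*k**4 + 29*k**3 + 102*k**2 + 147*k + 71)/(3*k**3 + 17*k**2 + 33*k + 18).
Normal form (A,B,C) = (3*k + 3, 1, k**3 + 17*k**2/3 + 11*k + 6).
Key eq: (3*k + 3)·f(k+1) = (1)·f(k) + (k**3 + 17*k**2/3 + 11*k + 6).
From deg A=1, deg B=0, deg C=3: d=2.
Solving with deg f ≤ 2: f(k) = (k**2 + 3*k + 3)/3.
Certificate R = B(k−1)f/C = (k**2 + 3*k + 3)/(3*k**3 + 17*k**2 + 33*k + 18) gives s_k = 3**k*(k**2 + 3*k + 3)*factorial(k).
Δs = 3**k*(3*k**3 + 17*k**2 + 33*k + 18)*factorial(k), as required.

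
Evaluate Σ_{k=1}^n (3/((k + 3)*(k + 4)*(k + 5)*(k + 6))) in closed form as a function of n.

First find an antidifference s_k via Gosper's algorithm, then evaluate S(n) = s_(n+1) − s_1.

The ratio is (k + 3)/(k + 7).
Normal form (A,B,C) = (k + 3, k + 7, 1).
Key eq: (k + 3)·f(k+1) = (k + 6)·f(k) + (1).
deg f ≤ 3 (via 1,1,0).
A polynomial solution: f(k) = k*(k**2 + 12*k + 47)/180.
R(k) = B(k−1)·f(k)/C(k) = k*(k + 6)*(k**2 + 12*k + 47)/180; s_k = R·t_k = k*(k**2 + 12*k + 47)/(60*(k + 3)*(k + 4)*(k + 5)).
Δs = 3/(k**4 + 18*k**3 + 119*k**2 + 342*k + 360), as required.
s_(n+1) = (n**3 + 15*n**2 + 74*n + 60)/(60*(n**3 + 15*n**2 + 74*n + 120)) and s_(1) = 1/120, so S(n) = n*(n**2 + 15*n + 74)/(120*(n**3 + 15*n**2 + 74*n + 120)).

S(n) = n*(n**2 + 15*n + 74)/(120*(n**3 + 15*n**2 + 74*n + 120))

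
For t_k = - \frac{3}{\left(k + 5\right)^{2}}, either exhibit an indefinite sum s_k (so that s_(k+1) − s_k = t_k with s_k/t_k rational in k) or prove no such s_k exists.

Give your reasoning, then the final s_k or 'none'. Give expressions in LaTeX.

not Gosper-summable; s_k does not exist

Ratio r(k) = (k + 5)**2/(k + 6)**2.
Take A(k)=k**2 + 10*k + 25, B(k)=k**2 + 12*k + 36, C(k)=1.
Solve (k**2 + 10*k + 25)·f(k+1) − (k**2 + 10*k + 25)·f(k) = 1.
d = 0 from the (2,2,0) case.
Generic f = c0 gives residual -1; -1 = 0 cannot hold, so t_k is not Gosper-summable.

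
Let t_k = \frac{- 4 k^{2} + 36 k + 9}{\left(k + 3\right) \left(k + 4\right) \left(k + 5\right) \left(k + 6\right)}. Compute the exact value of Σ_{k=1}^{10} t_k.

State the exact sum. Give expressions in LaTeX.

Step 1: r(k) = (k + 3)*(36*k - 4*(k + 1)**2 + 45)/((k + 7)*(-4*k**2 + 36*k + 9)).
Gosper form: A/B · C(k+1)/C(k) with A=k + 3, B=k + 7, C=k**2 - 9*k - 9/4.
f must satisfy (k + 3)·f(k+1) − (k + 6)·f(k) = k**2 - 9*k - 9/4.
Bound: deg f ≤ 3.
Solving with deg f ≤ 3: f(k) = -k*(k**2 + 92*k - 33)/80.
Certificate R = B(k−1)f/C = -k*(k + 6)*(k**2 + 92*k - 33)/(20*(4*k**2 - 36*k - 9)) gives s_k = k*(k**2 + 92*k - 33)/(20*(k + 3)*(k + 4)*(k + 5)).
Δs = (-4*k**2 + 36*k + 9)/(k**4 + 18*k**3 + 119*k**2 + 342*k + 360), as required.
Σ_(k=1)^(10) t_k = s_(11) − s_(1) = 121/672 − (1/40) = 521/3360.

Σ = 521/3360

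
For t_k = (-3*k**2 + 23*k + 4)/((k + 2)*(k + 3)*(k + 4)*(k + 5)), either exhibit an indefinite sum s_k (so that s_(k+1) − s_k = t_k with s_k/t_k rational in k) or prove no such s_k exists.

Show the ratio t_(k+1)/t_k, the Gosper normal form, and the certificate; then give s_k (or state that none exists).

s_k = k*(k**2 + 45*k - 22)/(12*(k + 2)*(k + 3)*(k + 4))

Compute t_(k+1)/t_k: get (k + 2)*(23*k - 3*(k + 1)**2 + 27)/((k + 6)*(-3*k**2 + 23*k + 4)).
So A=k + 2 and B=k + 6, with C=k**2 - 23*k/3 - 4/3.
Key eq: (k + 2)·f(k+1) = (k + 5)·f(k) + (k**2 - 23*k/3 - 4/3).
d = 3 from the (1,1,2) case.
Solving with deg f ≤ 3: f(k) = -k*(k**2 + 45*k - 22)/36.
Get s_k = R·t_k = k*(k**2 + 45*k - 22)/(12*(k + 2)*(k + 3)*(k + 4)) with R(k) = B(k−1)f(k)/C(k) = -k*(k + 5)*(k**2 + 45*k - 22)/(12*(3*k**2 - 23*k - 4)).
s_(k+1) − s_k = (-3*k**2 + 23*k + 4)/(k**4 + 14*k**3 + 71*k**2 + 154*k + 120) = t_k.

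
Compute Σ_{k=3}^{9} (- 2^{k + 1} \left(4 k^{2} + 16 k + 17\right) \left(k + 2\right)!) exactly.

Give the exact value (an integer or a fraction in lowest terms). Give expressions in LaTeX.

Σ = -20600900799360

Compute t_(k+1)/t_k: get 2*(4*k**3 + 36*k**2 + 109*k + 111)/(4*k**2 + 16*k + 17).
Factor: A=2*k + 6; B=1; C=k**2 + 4*k + 17/4.
f must satisfy (2*k + 6)·f(k+1) − (1)·f(k) = k**2 + 4*k + 17/4.
Bound: deg f ≤ 1.
Coefficient equations give f(k) = (2*k + 1)/4.
Certificate R = B(k−1)f/C = (2*k + 1)/(4*k**2 + 16*k + 17) gives s_k = -2**(k + 1)*(2*k + 1)*factorial(k + 2).
Δs = -2**(k + 1)*(4*k**2 + 16*k + 17)*factorial(k + 2), as required.
Telescoping: Σ = s_(10) − s_(3) = -20600900812800 − (-13440) = -20600900799360.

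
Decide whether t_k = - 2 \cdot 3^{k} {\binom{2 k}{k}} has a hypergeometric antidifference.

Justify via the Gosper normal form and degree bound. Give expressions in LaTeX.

No — negative degree bound, so no certificate f.

Ratio r(k) = 6*(2*k + 1)/(k + 1).
Normal form (A,B,C) = (12*k + 6, k + 1, 1).
Solve (12*k + 6)·f(k+1) − (k)·f(k) = 1.
From deg A=1, deg B=1, deg C=0: d=-1.
deg f ≤ -1 is impossible — no certificate.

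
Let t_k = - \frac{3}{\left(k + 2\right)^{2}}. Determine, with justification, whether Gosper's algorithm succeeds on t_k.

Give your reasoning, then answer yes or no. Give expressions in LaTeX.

t_(k+1)/t_k = (k + 2)**2/(k + 3)**2.
Gosper form: A/B · C(k+1)/C(k) with A=k**2 + 4*k + 4, B=k**2 + 6*k + 9, C=1.
Key eq: (k**2 + 4*k + 4)·f(k+1) = (k**2 + 4*k + 4)·f(k) + (1).
deg f ≤ 0 (via 2,2,0).
Write f(k) = c0. Then LHS − RHS = -1, requiring -1 = 0: contradictory. No certificate.

No — key equation has no polynomial f.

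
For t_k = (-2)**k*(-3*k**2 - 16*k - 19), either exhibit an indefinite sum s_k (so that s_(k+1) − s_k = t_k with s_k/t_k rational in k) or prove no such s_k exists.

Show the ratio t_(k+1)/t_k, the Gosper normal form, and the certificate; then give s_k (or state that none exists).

The ratio is 2*(-3*k**2 - 22*k - 38)/(3*k**2 + 16*k + 19).
A = -2, B = 1, C = k**2 + 16*k/3 + 19/3.
f must satisfy (-2)·f(k+1) − (1)·f(k) = k**2 + 16*k/3 + 19/3.
d = 2 from the (0,0,2) case.
A polynomial solution: f(k) = -(k + 1)*(k + 3)/3.
So s_k = (B(k−1)f/C)·t_k = (-(k + 1)*(k + 3)/(3*k**2 + 16*k + 19))·t_k = (-2)**k*(k**2 + 4*k + 3).
Check: Δs_k = (-2)**k*(-3*k**2 - 16*k - 19). ✓

s_k = (-2)**k*(k**2 + 4*k + 3)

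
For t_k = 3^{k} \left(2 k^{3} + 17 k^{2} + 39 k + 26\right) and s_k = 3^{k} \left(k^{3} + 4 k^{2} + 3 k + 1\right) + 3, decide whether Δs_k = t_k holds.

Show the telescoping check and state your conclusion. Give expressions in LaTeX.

Valid — Δs_k = t_k.

s_(k+1) = 3*3**k*(3*k + (k + 1)**3 + 4*(k + 1)**2 + 4) + 3
s_(k+1) − s_k = 3**k*(2*k**3 + 17*k**2 + 39*k + 26)
(s_(k+1) − s_k) − t_k = 0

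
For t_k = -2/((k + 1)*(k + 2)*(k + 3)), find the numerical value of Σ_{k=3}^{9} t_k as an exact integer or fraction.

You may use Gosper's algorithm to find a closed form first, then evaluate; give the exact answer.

Σ = -7/165

The ratio is (k + 1)/(k + 4).
Normal form (A,B,C) = (k + 1, k + 4, 1).
Set up (k + 1)·f(k+1) − (k + 3)·f(k) − (1) = 0.
From deg A=1, deg B=1, deg C=0: d=2.
Match coefficients ⇒ f(k) = k*(k + 3)/4.
R(k) = B(k−1)·f(k)/C(k) = k*(k + 3)**2/4; s_k = R·t_k = k*(-k - 3)/(2*(k + 1)*(k + 2)).
Δs = -2/(k**3 + 6*k**2 + 11*k + 6), as required.
Telescoping: Σ = s_(10) − s_(3) = -65/132 − (-9/20) = -7/165.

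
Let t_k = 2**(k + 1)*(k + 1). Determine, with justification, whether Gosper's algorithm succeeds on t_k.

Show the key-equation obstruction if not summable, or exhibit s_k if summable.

r(k) = 2*(k + 2)/(k + 1) after simplifying.
Normal form (A,B,C) = (2, 1, k + 1).
Solve (2)·f(k+1) − (1)·f(k) = k + 1.
Degrees (0,0,1) ⇒ d ≤ 1.
Solve for f: f(k) = k - 1 (degree 1 ≤ 1).
Certificate R = B(k−1)f/C = (k - 1)/(k + 1) gives s_k = 2**(k + 1)*(k - 1).
Check: Δs_k = 2**(k + 1)*(k + 1). ✓

Yes. s_k = 2**(k + 1)*(k - 1).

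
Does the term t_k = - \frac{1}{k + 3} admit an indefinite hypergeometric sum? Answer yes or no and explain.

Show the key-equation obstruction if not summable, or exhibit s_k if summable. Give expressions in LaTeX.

Step 1: r(k) = (k + 3)/(k + 4).
So A=k + 3 and B=k + 4, with C=1.
Solve (k + 3)·f(k+1) − (k + 3)·f(k) = 1.
From deg A=1, deg B=1, deg C=0: d=0.
Put f(k) = c0: A·f(k+1) − B(k−1)·f(k) − C = -1; need -1 = 0 — inconsistent ⇒ no f, not summable.

No. Not Gosper-summable.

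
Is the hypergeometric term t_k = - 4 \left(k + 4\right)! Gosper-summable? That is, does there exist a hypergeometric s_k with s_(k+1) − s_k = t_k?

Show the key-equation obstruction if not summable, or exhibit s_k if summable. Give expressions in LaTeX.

Ratio r(k) = k + 5.
So A=k + 5 and B=1, with C=1.
Need (k + 5)·f(k+1) − (1)·f(k) = 1.
From deg A=1, deg B=0, deg C=0: d=-1.
Negative degree bound (-1): no f exists, t_k not Gosper-summable.

No — negative degree bound, so no certificate f.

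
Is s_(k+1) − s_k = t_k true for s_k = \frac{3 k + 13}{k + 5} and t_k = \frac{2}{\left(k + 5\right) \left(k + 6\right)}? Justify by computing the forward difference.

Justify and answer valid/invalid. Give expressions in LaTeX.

Valid: the claim telescopes to t_k.

s_(k+1) = (3*k + 16)/(k + 6)
s_(k+1) − s_k = 2/(k**2 + 11*k + 30)
(s_(k+1) − s_k) − t_k = 0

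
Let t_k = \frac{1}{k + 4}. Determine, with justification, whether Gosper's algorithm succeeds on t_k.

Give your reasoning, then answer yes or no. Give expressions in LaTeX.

No — the linear system for f has no solution.

Compute t_(k+1)/t_k: get (k + 4)/(k + 5).
Factor: A=k + 4; B=k + 5; C=1.
f must satisfy (k + 4)·f(k+1) − (k + 4)·f(k) = 1.
d = 0 from the (1,1,0) case.
Generic f = c0 gives residual -1; -1 = 0 cannot hold, so t_k is not Gosper-summable.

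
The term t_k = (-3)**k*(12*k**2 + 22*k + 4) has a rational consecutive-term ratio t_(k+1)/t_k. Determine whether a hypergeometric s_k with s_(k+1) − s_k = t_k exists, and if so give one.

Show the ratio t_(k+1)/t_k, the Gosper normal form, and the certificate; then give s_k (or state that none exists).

s_k = (-3)**k*(-3*k**2 - k + 2)

The ratio is 3*(-6*k**2 - 23*k - 19)/(6*k**2 + 11*k + 2).
Take A(k)=-3, B(k)=1, C(k)=k**2 + 11*k/6 + 1/3.
f must satisfy (-3)·f(k+1) − (1)·f(k) = k**2 + 11*k/6 + 1/3.
From deg A=0, deg B=0, deg C=2: d=2.
Solving with deg f ≤ 2: f(k) = -(k + 1)*(3*k - 2)/12.
So s_k = (B(k−1)f/C)·t_k = (-(k + 1)*(3*k - 2)/(2*(6*k**2 + 11*k + 2)))·t_k = (-3)**k*(-3*k**2 - k + 2).
s_(k+1) − s_k = (-3)**k*(12*k**2 + 22*k + 4) = t_k.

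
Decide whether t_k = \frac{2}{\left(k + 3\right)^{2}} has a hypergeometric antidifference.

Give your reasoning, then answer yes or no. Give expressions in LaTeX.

No. Not Gosper-summable.

The ratio is (k + 3)**2/(k + 4)**2.
Normal form (A,B,C) = (k**2 + 6*k + 9, k**2 + 8*k + 16, 1).
Set up (k**2 + 6*k + 9)·f(k+1) − (k**2 + 6*k + 9)·f(k) − (1) = 0.
Degrees (2,2,0) ⇒ d ≤ 0.
f = c0 ⇒ A·f(k+1) − B(k−1)·f(k) − C = -1. The system {-1 = 0} is inconsistent; no antidifference.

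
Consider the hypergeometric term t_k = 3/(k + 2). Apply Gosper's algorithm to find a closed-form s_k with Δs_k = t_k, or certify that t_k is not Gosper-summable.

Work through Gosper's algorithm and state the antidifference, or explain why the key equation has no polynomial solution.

Compute t_(k+1)/t_k: get (k + 2)/(k + 3).
Normal form (A,B,C) = (k + 2, k + 3, 1).
Key eq: (k + 2)·f(k+1) = (k + 2)·f(k) + (1).
deg f ≤ 0 (via 1,1,0).
Put f(k) = c0: A·f(k+1) − B(k−1)·f(k) − C = -1; need -1 = 0 — inconsistent ⇒ no f, not summable.

no hypergeometric antidifference exists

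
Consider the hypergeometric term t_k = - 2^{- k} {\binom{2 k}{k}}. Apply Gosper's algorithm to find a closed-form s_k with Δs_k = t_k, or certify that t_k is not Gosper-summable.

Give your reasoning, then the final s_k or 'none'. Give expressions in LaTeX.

no hypergeometric antidifference exists

The ratio is (2*k + 1)/(k + 1).
A = 2*k + 1, B = k + 1, C = 1.
Set up (2*k + 1)·f(k+1) − (k)·f(k) − (1) = 0.
Bound: deg f ≤ -1.
Bound -1 < 0, so the key equation has no polynomial solution.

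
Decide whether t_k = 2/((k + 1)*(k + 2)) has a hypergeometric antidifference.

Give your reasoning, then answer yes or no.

Yes. s_k = 2*k/(k + 1).

Compute t_(k+1)/t_k: get (k + 1)/(k + 3).
Normal form (A,B,C) = (k + 1, k + 3, 1).
Set up (k + 1)·f(k+1) − (k + 2)·f(k) − (1) = 0.
Bound: deg f ≤ 1.
Solve for f: f(k) = k (degree 1 ≤ 1).
Certificate R = B(k−1)f/C = k*(k + 2) gives s_k = 2*k/(k + 1).
s_(k+1) − s_k = 2/(k**2 + 3*k + 2) = t_k.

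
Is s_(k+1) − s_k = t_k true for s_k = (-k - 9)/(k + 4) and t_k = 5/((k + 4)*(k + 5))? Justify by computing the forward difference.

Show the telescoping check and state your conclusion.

s_(k+1) = (-k - 10)/(k + 5)
s_(k+1) − s_k = 5/(k**2 + 9*k + 20)
(s_(k+1) − s_k) − t_k = 0

valid; difference matches t_k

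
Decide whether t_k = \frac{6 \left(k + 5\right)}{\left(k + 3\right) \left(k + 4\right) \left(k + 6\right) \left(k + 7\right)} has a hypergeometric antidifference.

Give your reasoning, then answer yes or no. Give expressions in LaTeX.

t_(k+1)/t_k = (k + 3)*(k + 6)**2/((k + 5)**2*(k + 8)).
Normal form (A,B,C) = (k + 3, k + 8, k**2 + 10*k + 25).
f must satisfy (k + 3)·f(k+1) − (k + 7)·f(k) = k**2 + 10*k + 25.
Degrees (1,1,2) ⇒ d ≤ 4.
Solving with deg f ≤ 4: f(k) = k*(k + 4)*(k + 5)*(k + 9)/36.
So s_k = (B(k−1)f/C)·t_k = (k*(k + 4)*(k + 7)*(k + 9)/(36*(k + 5)))·t_k = k*(k + 9)/(6*(k**2 + 9*k + 18)).
Δs = 6*(k + 5)/(k**4 + 20*k**3 + 145*k**2 + 450*k + 504), as required.

Yes. s_k = \frac{k \left(k + 9\right)}{6 \left(k^{2} + 9 k + 18\right)}.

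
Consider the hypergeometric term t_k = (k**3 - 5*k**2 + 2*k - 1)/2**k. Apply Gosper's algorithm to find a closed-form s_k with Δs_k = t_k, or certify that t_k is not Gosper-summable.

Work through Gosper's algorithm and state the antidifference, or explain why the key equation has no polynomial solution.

s_k = 2**(1 - k)*(-k**3 + 2*k**2 - k + 1)

Step 1: r(k) = (k**3 - 2*k**2 - 5*k - 3)/(2*(k**3 - 5*k**2 + 2*k - 1)).
Gosper form: A/B · C(k+1)/C(k) with A=1/2, B=1, C=k**3 - 5*k**2 + 2*k - 1.
f must satisfy (1/2)·f(k+1) − (1)·f(k) = k**3 - 5*k**2 + 2*k - 1.
d = 3 from the (0,0,3) case.
Solving with deg f ≤ 3: f(k) = -2*(k**3 - 2*k**2 + k - 1).
So s_k = (B(k−1)f/C)·t_k = (-2*(k**3 - 2*k**2 + k - 1)/(k**3 - 5*k**2 + 2*k - 1))·t_k = 2**(1 - k)*(-k**3 + 2*k**2 - k + 1).
Verify: (k**3 - 5*k**2 + 2*k - 1)/2**k matches t_k.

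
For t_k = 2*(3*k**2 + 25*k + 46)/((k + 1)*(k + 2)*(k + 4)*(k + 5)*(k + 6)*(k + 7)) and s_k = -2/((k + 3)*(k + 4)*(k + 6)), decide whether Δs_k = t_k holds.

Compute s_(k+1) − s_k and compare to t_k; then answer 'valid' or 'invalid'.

s_(k+1) = -2/((k + 4)*(k + 5)*(k + 7))
s_(k+1) − s_k = 2*(3*k + 17)/(k**5 + 25*k**4 + 245*k**3 + 1175*k**2 + 2754*k + 2520)
(s_(k+1) − s_k) − t_k = 16*(-k**2 - 8*k - 13)/(k**7 + 28*k**6 + 322*k**5 + 1960*k**4 + 6769*k**3 + 13132*k**2 + 13068*k + 5040)

Invalid: residual 16*(-k**2 - 8*k - 13)/(k**7 + 28*k**6 + 322*k**5 + 1960*k**4 + 6769*k**3 + 13132*k**2 + 13068*k + 5040) ≠ 0.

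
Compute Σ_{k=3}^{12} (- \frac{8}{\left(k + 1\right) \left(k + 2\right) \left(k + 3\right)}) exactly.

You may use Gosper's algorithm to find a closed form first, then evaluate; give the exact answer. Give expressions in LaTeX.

t_(k+1)/t_k = (k + 1)/(k + 4).
Gosper form: A/B · C(k+1)/C(k) with A=k + 1, B=k + 4, C=1.
Need (k + 1)·f(k+1) − (k + 3)·f(k) = 1.
Degrees (1,1,0) ⇒ d ≤ 2.
Coefficient equations give f(k) = k*(k + 3)/4.
Get s_k = R·t_k = 2*k*(-k - 3)/((k + 1)*(k + 2)) with R(k) = B(k−1)f(k)/C(k) = k*(k + 3)**2/4.
s_(k+1) − s_k = -8/(k**3 + 6*k**2 + 11*k + 6) = t_k.
Σ_(k=3)^(12) t_k = s_(13) − s_(3) = -208/105 − (-9/5) = -19/105.

Σ = -19/105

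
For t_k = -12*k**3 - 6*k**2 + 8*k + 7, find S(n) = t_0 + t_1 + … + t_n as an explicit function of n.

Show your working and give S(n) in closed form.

Compute t_(k+1)/t_k: get (12*k**3 + 42*k**2 + 40*k + 3)/(12*k**3 + 6*k**2 - 8*k - 7).
Factor: A=1; B=1; C=k**3 + k**2/2 - 2*k/3 - 7/12.
Key eq: (1)·f(k+1) = (1)·f(k) + (k**3 + k**2/2 - 2*k/3 - 7/12).
deg f ≤ 4 (via 0,0,3).
Match coefficients ⇒ f(k) = k*(3*k**3 - 4*k**2 - 4*k - 2)/12.
Certificate R = B(k−1)f/C = k*(3*k**3 - 4*k**2 - 4*k - 2)/(12*k**3 + 6*k**2 - 8*k - 7) gives s_k = k*(-3*k**3 + 4*k**2 + 4*k + 2).
Verify: -12*k**3 - 6*k**2 + 8*k + 7 matches t_k.
s_(n+1) = -3*n**4 - 8*n**3 - 2*n**2 + 10*n + 7 and s_(0) = 0, so S(n) = -3*n**4 - 8*n**3 - 2*n**2 + 10*n + 7.

S(n) = -3*n**4 - 8*n**3 - 2*n**2 + 10*n + 7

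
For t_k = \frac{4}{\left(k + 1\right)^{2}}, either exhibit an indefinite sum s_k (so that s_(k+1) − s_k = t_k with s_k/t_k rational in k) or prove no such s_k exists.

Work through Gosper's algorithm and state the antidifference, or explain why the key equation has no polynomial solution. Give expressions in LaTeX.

not Gosper-summable; s_k does not exist

r(k) = (k + 1)**2/(k + 2)**2 after simplifying.
Normal form (A,B,C) = (k**2 + 2*k + 1, k**2 + 4*k + 4, 1).
Key eq: (k**2 + 2*k + 1)·f(k+1) = (k**2 + 2*k + 1)·f(k) + (1).
From deg A=2, deg B=2, deg C=0: d=0.
Put f(k) = c0: A·f(k+1) − B(k−1)·f(k) − C = -1; need -1 = 0 — inconsistent ⇒ no f, not summable.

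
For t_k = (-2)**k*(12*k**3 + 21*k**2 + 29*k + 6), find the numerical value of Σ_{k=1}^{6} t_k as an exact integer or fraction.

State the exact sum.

Σ = 171768

r(k) = 2*(-12*k**3 - 57*k**2 - 107*k - 68)/(12*k**3 + 21*k**2 + 29*k + 6) after simplifying.
So A=-2 and B=1, with C=k**3 + 7*k**2/4 + 29*k/12 + 1/2.
Solve (-2)·f(k+1) − (1)·f(k) = k**3 + 7*k**2/4 + 29*k/12 + 1/2.
From deg A=0, deg B=0, deg C=3: d=3.
Coefficient equations give f(k) = -(4*k**3 - k**2 + 3*k - 2)/12.
Get s_k = R·t_k = (-2)**k*(-4*k**3 + k**2 - 3*k + 2) with R(k) = B(k−1)f(k)/C(k) = -(4*k**3 - k**2 + 3*k - 2)/(12*k**3 + 21*k**2 + 29*k + 6).
s_(k+1) − s_k = (-2)**k*(12*k**3 + 21*k**2 + 29*k + 6) = t_k.
Evaluate s at k=7 and k=1: 171776 and 8; difference 171768.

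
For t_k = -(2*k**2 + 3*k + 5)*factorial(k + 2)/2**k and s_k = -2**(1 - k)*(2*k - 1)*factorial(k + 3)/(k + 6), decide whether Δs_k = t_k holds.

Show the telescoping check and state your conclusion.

Invalid: residual 3*(2*k**3 + 15*k**2 + 19*k + 32)*factorial(k + 2)/(2**k*(k + 6)*(k + 7)) ≠ 0.

s_(k+1) = -(2*k + 1)*factorial(k + 4)/(2**k*(k + 7))
s_(k+1) − s_k = -(2*k**3 + 17*k**2 + 32*k + 38)*factorial(k + 3)/(2**k*(k + 6)*(k + 7))
(s_(k+1) − s_k) − t_k = 3*(2*k**3 + 15*k**2 + 19*k + 32)*factorial(k + 2)/(2**k*(k + 6)*(k + 7))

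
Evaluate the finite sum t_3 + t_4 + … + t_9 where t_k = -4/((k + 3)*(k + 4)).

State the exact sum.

Compute t_(k+1)/t_k: get (k + 3)/(k + 5).
A = k + 3, B = k + 5, C = 1.
Solve (k + 3)·f(k+1) − (k + 4)·f(k) = 1.
d = 1 from the (1,1,0) case.
Solving with deg f ≤ 1: f(k) = k/3.
Get s_k = R·t_k = -4*k/(3*k + 9) with R(k) = B(k−1)f(k)/C(k) = k*(k + 4)/3.
Verify: -4/(k**2 + 7*k + 12) matches t_k.
Evaluate s at k=10 and k=3: -40/39 and -2/3; difference -14/39.

Σ = -14/39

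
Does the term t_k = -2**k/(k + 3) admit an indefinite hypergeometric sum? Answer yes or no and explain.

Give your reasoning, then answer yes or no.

No — t_k has no hypergeometric antidifference.

Step 1: r(k) = 2*(k + 3)/(k + 4).
A = 2*k + 6, B = k + 4, C = 1.
f must satisfy (2*k + 6)·f(k+1) − (k + 3)·f(k) = 1.
deg f ≤ -1 (via 1,1,0).
Negative degree bound (-1): no f exists, t_k not Gosper-summable.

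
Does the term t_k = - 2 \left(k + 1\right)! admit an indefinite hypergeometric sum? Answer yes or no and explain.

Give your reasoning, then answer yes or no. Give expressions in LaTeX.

r(k) = k + 2 after simplifying.
Normal form (A,B,C) = (k + 2, 1, 1).
Key eq: (k + 2)·f(k+1) = (1)·f(k) + (1).
Degrees (1,0,0) ⇒ d ≤ -1.
d = -1 < 0 ⇒ no nonzero polynomial f; not summable.

No — negative degree bound, so no certificate f.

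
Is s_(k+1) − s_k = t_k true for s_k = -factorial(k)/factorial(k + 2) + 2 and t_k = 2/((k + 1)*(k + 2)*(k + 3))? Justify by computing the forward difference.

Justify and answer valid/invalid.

Valid — Δs_k = t_k.

s_(k+1) = (2*k**2 + 10*k + 11)/((k + 2)*(k + 3))
s_(k+1) − s_k = 2/((k + 1)*(k + 2)*(k + 3))
(s_(k+1) − s_k) − t_k = 0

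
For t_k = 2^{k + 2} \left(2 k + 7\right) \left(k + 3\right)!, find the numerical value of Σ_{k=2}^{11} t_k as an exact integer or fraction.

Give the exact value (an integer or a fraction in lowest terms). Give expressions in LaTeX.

Σ = 21424936845310080

Compute t_(k+1)/t_k: get 2*(k + 4)*(2*k + 9)/(2*k + 7).
Normal form (A,B,C) = (2*k + 8, 1, k + 7/2).
Set up (2*k + 8)·f(k+1) − (1)·f(k) − (k + 7/2) = 0.
Bound: deg f ≤ 0.
Solving with deg f ≤ 0: f(k) = 1/2.
R(k) = B(k−1)·f(k)/C(k) = 1/(2*k + 7); s_k = R·t_k = 2**(k + 2)*factorial(k + 3).
Δs = 2**(k + 2)*(2*k + 7)*factorial(k + 3), as required.
Evaluate s at k=12 and k=2: 21424936845312000 and 1920; difference 21424936845310080.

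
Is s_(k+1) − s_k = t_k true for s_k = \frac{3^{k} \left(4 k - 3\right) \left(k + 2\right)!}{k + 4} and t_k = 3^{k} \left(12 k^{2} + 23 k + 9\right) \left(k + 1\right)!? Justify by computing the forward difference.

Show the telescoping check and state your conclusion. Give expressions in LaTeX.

s_(k+1) = 3**(k + 1)*(4*k + 1)*factorial(k + 3)/(k + 5)
s_(k+1) − s_k = 3**k*(4*k + 17)*(3*k**2 + 8*k + 3)*factorial(k + 2)/((k + 4)*(k + 5))
(s_(k+1) − s_k) − t_k = -2*3**k*(12*k**3 + 71*k**2 + 97*k + 39)*factorial(k + 1)/((k + 4)*(k + 5))

Invalid: residual - \frac{2 \cdot 3^{k} \left(12 k^{3} + 71 k^{2} + 97 k + 39\right) \left(k + 1\right)!}{\left(k + 4\right) \left(k + 5\right)} ≠ 0.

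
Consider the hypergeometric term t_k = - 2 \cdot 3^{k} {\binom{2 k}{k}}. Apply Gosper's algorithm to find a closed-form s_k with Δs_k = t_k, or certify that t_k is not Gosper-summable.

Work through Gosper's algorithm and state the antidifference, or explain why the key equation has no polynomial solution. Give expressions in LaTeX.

t_(k+1)/t_k = 6*(2*k + 1)/(k + 1).
Take A(k)=12*k + 6, B(k)=k + 1, C(k)=1.
f must satisfy (12*k + 6)·f(k+1) − (k)·f(k) = 1.
deg f ≤ -1 (via 1,1,0).
Negative degree bound (-1): no f exists, t_k not Gosper-summable.

no hypergeometric antidifference exists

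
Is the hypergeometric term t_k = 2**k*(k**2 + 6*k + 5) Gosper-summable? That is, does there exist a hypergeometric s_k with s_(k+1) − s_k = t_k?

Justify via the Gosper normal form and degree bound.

Yes. s_k = 2**k*(k**2 + 2*k - 1).

The ratio is 2*(k**2 + 8*k + 12)/(k**2 + 6*k + 5).
Gosper form: A/B · C(k+1)/C(k) with A=2, B=1, C=k**2 + 6*k + 5.
Set up (2)·f(k+1) − (1)·f(k) − (k**2 + 6*k + 5) = 0.
Bound: deg f ≤ 2.
Solving with deg f ≤ 2: f(k) = k**2 + 2*k - 1.
So s_k = (B(k−1)f/C)·t_k = ((k**2 + 2*k - 1)/((k + 1)*(k + 5)))·t_k = 2**k*(k**2 + 2*k - 1).
Δs = 2**k*(k**2 + 6*k + 5), as required.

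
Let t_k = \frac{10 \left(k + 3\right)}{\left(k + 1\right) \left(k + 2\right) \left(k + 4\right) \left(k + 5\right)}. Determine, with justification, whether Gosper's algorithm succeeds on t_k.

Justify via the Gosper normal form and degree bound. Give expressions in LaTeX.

Compute t_(k+1)/t_k: get (k + 1)*(k + 4)**2/((k + 3)**2*(k + 6)).
A = k + 1, B = k + 6, C = k**2 + 6*k + 9.
f must satisfy (k + 1)·f(k+1) − (k + 5)·f(k) = k**2 + 6*k + 9.
From deg A=1, deg B=1, deg C=2: d=4.
Match coefficients ⇒ f(k) = k*(k + 2)*(k + 3)*(k + 5)/8.
R(k) = B(k−1)·f(k)/C(k) = k*(k + 2)*(k + 5)**2/(8*(k + 3)); s_k = R·t_k = 5*k*(k + 5)/(4*(k**2 + 5*k + 4)).
Check: Δs_k = 10*(k + 3)/(k**4 + 12*k**3 + 49*k**2 + 78*k + 40). ✓

Yes. s_k = \frac{5 k \left(k + 5\right)}{4 \left(k^{2} + 5 k + 4\right)}.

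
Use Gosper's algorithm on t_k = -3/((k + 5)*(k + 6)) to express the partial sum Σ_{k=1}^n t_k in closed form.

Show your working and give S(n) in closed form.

S(n) = -n/(2*n + 12)

Ratio r(k) = (k + 5)/(k + 7).
Normal form (A,B,C) = (k + 5, k + 7, 1).
Solve (k + 5)·f(k+1) − (k + 6)·f(k) = 1.
Degrees (1,1,0) ⇒ d ≤ 1.
Coefficient equations give f(k) = k/5.
Certificate R = B(k−1)f/C = k*(k + 6)/5 gives s_k = -3*k/(5*k + 25).
Verify: -3/(k**2 + 11*k + 30) matches t_k.
s_(n+1) = 3*(-n - 1)/(5*(n + 6)) and s_(1) = -1/10, so S(n) = -n/(2*n + 12).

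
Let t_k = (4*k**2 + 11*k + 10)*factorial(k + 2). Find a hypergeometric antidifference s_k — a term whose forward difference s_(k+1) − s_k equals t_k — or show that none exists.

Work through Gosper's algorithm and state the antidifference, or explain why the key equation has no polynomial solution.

The ratio is (k + 3)*(11*k + 4*(k + 1)**2 + 21)/(4*k**2 + 11*k + 10).
Take A(k)=k + 3, B(k)=1, C(k)=k**2 + 11*k/4 + 5/2.
Set up (k + 3)·f(k+1) − (1)·f(k) − (k**2 + 11*k/4 + 5/2) = 0.
Bound: deg f ≤ 1.
Coefficient equations give f(k) = (4*k - 1)/4.
Certificate R = B(k−1)f/C = (4*k - 1)/(4*k**2 + 11*k + 10) gives s_k = (4*k - 1)*factorial(k + 2).
Verify: (4*k**2 + 11*k + 10)*factorial(k + 2) matches t_k.

s_k = (4*k - 1)*factorial(k + 2)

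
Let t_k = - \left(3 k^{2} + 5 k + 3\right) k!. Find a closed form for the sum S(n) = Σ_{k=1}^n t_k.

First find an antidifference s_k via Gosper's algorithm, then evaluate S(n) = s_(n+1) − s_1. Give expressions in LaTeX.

Step 1: r(k) = (k + 1)*(5*k + 3*(k + 1)**2 + 8)/(3*k**2 + 5*k + 3).
Normal form (A,B,C) = (k + 1, 1, k**2 + 5*k/3 + 1).
Key eq: (k + 1)·f(k+1) = (1)·f(k) + (k**2 + 5*k/3 + 1).
From deg A=1, deg B=0, deg C=2: d=1.
Coefficient equations give f(k) = (3*k + 2)/3.
Certificate R = B(k−1)f/C = (3*k + 2)/(3*k**2 + 5*k + 3) gives s_k = -(3*k + 2)*factorial(k).
s_(k+1) − s_k = -(3*k**2 + 5*k + 3)*factorial(k) = t_k.
Σ_(k=1)^n t_k = s_(n+1) − s_(1) = (-(3*n + 5)*factorial(n + 1)) − (-5), i.e. -3*n**2*factorial(n) - 8*n*factorial(n) - 5*factorial(n) + 5.

S(n) = - 3 n^{2} n! - 8 n n! - 5 n! + 5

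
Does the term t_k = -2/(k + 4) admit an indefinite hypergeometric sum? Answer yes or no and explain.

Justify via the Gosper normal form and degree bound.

No — t_k has no hypergeometric antidifference.

Step 1: r(k) = (k + 4)/(k + 5).
Normal form (A,B,C) = (k + 4, k + 5, 1).
Key eq: (k + 4)·f(k+1) = (k + 4)·f(k) + (1).
deg f ≤ 0 (via 1,1,0).
Generic f = c0 gives residual -1; -1 = 0 cannot hold, so t_k is not Gosper-summable.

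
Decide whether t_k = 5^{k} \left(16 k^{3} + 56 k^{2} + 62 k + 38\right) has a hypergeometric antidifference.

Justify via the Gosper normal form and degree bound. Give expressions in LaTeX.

Yes. s_k = 5^{k} \left(4 k^{3} - k^{2} + 3 k + 2\right).

t_(k+1)/t_k = 5*(8*k**3 + 52*k**2 + 111*k + 86)/(8*k**3 + 28*k**2 + 31*k + 19).
Factor: A=5; B=1; C=k**3 + 7*k**2/2 + 31*k/8 + 19/8.
f must satisfy (5)·f(k+1) − (1)·f(k) = k**3 + 7*k**2/2 + 31*k/8 + 19/8.
From deg A=0, deg B=0, deg C=3: d=3.
Solving with deg f ≤ 3: f(k) = (4*k**3 - k**2 + 3*k + 2)/16.
Certificate R = B(k−1)f/C = (4*k**3 - k**2 + 3*k + 2)/(2*(8*k**3 + 28*k**2 + 31*k + 19)) gives s_k = 5**k*(4*k**3 - k**2 + 3*k + 2).
Verify: 5**k*(16*k**3 + 56*k**2 + 62*k + 38) matches t_k.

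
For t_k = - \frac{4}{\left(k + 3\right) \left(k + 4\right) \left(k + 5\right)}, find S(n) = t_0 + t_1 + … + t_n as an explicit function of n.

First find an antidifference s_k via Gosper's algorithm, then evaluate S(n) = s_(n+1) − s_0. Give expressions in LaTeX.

S(n) = \frac{- n^{2} - 9 n - 8}{6 \left(n^{2} + 9 n + 20\right)}

The ratio is (k + 3)/(k + 6).
Take A(k)=k + 3, B(k)=k + 6, C(k)=1.
Solve (k + 3)·f(k+1) − (k + 5)·f(k) = 1.
Bound: deg f ≤ 2.
Solving with deg f ≤ 2: f(k) = k*(k + 7)/24.
Get s_k = R·t_k = k*(-k - 7)/(6*(k + 3)*(k + 4)) with R(k) = B(k−1)f(k)/C(k) = k*(k + 5)*(k + 7)/24.
s_(k+1) − s_k = -4/(k**3 + 12*k**2 + 47*k + 60) = t_k.
Σ_(k=0)^n t_k = s_(n+1) − s_(0) = ((-n**2 - 9*n - 8)/(6*(n**2 + 9*n + 20))) − (0), i.e. (-n**2 - 9*n - 8)/(6*(n**2 + 9*n + 20)).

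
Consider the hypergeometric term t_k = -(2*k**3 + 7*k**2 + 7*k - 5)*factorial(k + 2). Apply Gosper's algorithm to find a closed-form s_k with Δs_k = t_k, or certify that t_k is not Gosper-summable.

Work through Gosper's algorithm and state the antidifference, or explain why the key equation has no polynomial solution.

The ratio is (2*k**4 + 19*k**3 + 66*k**2 + 92*k + 33)/(2*k**3 + 7*k**2 + 7*k - 5).
Take A(k)=k + 3, B(k)=1, C(k)=k**3 + 7*k**2/2 + 7*k/2 - 5/2.
Key eq: (k + 3)·f(k+1) = (1)·f(k) + (k**3 + 7*k**2/2 + 7*k/2 - 5/2).
deg f ≤ 2 (via 1,0,3).
Solving with deg f ≤ 2: f(k) = (2*k**2 - k - 4)/2.
Then R = B(k−1)f/C = (2*k**2 - k - 4)/(2*k**3 + 7*k**2 + 7*k - 5), so s_k = R(k)·t_k = (-2*k**2 + k + 4)*factorial(k + 2).
Verify: -(2*k**3 + 7*k**2 + 7*k - 5)*factorial(k + 2) matches t_k.

s_k = (-2*k**2 + k + 4)*factorial(k + 2)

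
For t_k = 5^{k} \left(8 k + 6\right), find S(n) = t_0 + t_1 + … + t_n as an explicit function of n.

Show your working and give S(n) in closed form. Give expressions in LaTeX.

The ratio is 5*(4*k + 7)/(4*k + 3).
Gosper form: A/B · C(k+1)/C(k) with A=5, B=1, C=k + 3/4.
f must satisfy (5)·f(k+1) − (1)·f(k) = k + 3/4.
From deg A=0, deg B=0, deg C=1: d=1.
Match coefficients ⇒ f(k) = (2*k - 1)/8.
Certificate R = B(k−1)f/C = (2*k - 1)/(2*(4*k + 3)) gives s_k = 5**k*(2*k - 1).
Check: Δs_k = 5**k*(8*k + 6). ✓
s_(n+1) = 5**(n + 1)*(2*n + 1) and s_(0) = -1, so S(n) = 10*5**n*n + 5*5**n + 1.

S(n) = 10 \cdot 5^{n} n + 5 \cdot 5^{n} + 1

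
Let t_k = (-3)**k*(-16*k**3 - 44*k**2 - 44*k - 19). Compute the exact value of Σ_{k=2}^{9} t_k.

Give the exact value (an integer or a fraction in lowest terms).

Σ = 247474008

Compute t_(k+1)/t_k: get 3*(-16*k**3 - 92*k**2 - 180*k - 123)/(16*k**3 + 44*k**2 + 44*k + 19).
Gosper form: A/B · C(k+1)/C(k) with A=-3, B=1, C=k**3 + 11*k**2/4 + 11*k/4 + 19/16.
Set up (-3)·f(k+1) − (1)·f(k) − (k**3 + 11*k**2/4 + 11*k/4 + 19/16) = 0.
deg f ≤ 3 (via 0,0,3).
Coefficient equations give f(k) = -(k + 1)*(4*k**2 - 2*k + 1)/16.
R(k) = B(k−1)·f(k)/C(k) = -(k + 1)*(4*k**2 - 2*k + 1)/(16*k**3 + 44*k**2 + 44*k + 19); s_k = R·t_k = (-3)**k*(4*k**3 + 2*k**2 - k + 1).
Δs = (-3)**k*(-16*k**3 - 44*k**2 - 44*k - 19), as required.
Σ_(k=2)^(9) t_k = s_(10) − s_(2) = 247474359 − (351) = 247474008.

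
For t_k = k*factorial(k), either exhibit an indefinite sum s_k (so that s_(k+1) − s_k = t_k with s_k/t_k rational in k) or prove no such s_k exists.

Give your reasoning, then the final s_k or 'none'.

Ratio r(k) = (k + 1)**2/k.
So A=k + 1 and B=1, with C=k.
f must satisfy (k + 1)·f(k+1) − (1)·f(k) = k.
d = 0 from the (1,0,1) case.
A polynomial solution: f(k) = 1.
So s_k = (B(k−1)f/C)·t_k = (1/k)·t_k = factorial(k).
Verify: k*factorial(k) matches t_k.

s_k = factorial(k)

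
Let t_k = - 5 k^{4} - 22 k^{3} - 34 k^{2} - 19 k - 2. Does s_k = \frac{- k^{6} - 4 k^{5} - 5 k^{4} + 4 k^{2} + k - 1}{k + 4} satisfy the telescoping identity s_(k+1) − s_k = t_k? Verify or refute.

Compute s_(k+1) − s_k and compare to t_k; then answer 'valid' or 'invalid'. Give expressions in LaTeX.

Invalid: residual \frac{3 \left(4 k^{5} + 39 k^{4} + 120 k^{3} + 157 k^{2} + 80 k + 7\right)}{k^{2} + 9 k + 20} ≠ 0.

s_(k+1) = (k - (k + 1)**6 - 4*(k + 1)**5 - 5*(k + 1)**4 + 4*(k + 1)**2)/(k + 5)
s_(k+1) − s_k = (-5*k**6 - 55*k**5 - 215*k**4 - 405*k**3 - 382*k**2 - 158*k - 19)/(k**2 + 9*k + 20)
(s_(k+1) − s_k) − t_k = 3*(4*k**5 + 39*k**4 + 120*k**3 + 157*k**2 + 80*k + 7)/(k**2 + 9*k + 20)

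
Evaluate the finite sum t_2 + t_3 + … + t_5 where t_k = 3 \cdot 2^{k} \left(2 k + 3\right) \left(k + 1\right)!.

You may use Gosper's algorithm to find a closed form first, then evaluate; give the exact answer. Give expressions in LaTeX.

Σ = 967608

t_(k+1)/t_k = 2*(k + 2)*(2*k + 5)/(2*k + 3).
So A=2*k + 4 and B=1, with C=k + 3/2.
Solve (2*k + 4)·f(k+1) − (1)·f(k) = k + 3/2.
From deg A=1, deg B=0, deg C=1: d=0.
Solve for f: f(k) = 1/2 (degree 0 ≤ 0).
Certificate R = B(k−1)f/C = 1/(2*k + 3) gives s_k = 3*2**k*factorial(k + 1).
Check: Δs_k = 3*2**k*(2*k + 3)*factorial(k + 1). ✓
Σ_(k=2)^(5) t_k = s_(6) − s_(2) = 967680 − (72) = 967608.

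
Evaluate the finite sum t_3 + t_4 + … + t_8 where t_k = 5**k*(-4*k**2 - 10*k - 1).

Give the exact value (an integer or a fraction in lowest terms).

The ratio is 5*(4*k**2 + 18*k + 15)/(4*k**2 + 10*k + 1).
Gosper form: A/B · C(k+1)/C(k) with A=5, B=1, C=k**2 + 5*k/2 + 1/4.
Need (5)·f(k+1) − (1)·f(k) = k**2 + 5*k/2 + 1/4.
d = 2 from the (0,0,2) case.
Match coefficients ⇒ f(k) = (k - 1)*(k + 1)/4.
Certificate R = B(k−1)f/C = (k - 1)*(k + 1)/(4*k**2 + 10*k + 1) gives s_k = 5**k*(1 - k**2).
Δs = 5**k*(k**2 - 5*(k + 1)**2 + 4), as required.
Sum = s_(9) − s_(3); s_(9) = -156250000, s_(3) = -1000 ⇒ -156249000.

Σ = -156249000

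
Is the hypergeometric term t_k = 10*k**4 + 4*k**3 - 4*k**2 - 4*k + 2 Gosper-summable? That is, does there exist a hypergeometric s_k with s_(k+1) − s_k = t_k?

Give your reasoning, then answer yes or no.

Yes. s_k = k*(2*k**4 - 4*k**3 + k + 3).

Compute t_(k+1)/t_k: get (5*k**4 + 22*k**3 + 34*k**2 + 20*k + 4)/(5*k**4 + 2*k**3 - 2*k**2 - 2*k + 1).
Normal form (A,B,C) = (1, 1, k**4 + 2*k**3/5 - 2*k**2/5 - 2*k/5 + 1/5).
Solve (1)·f(k+1) − (1)·f(k) = k**4 + 2*k**3/5 - 2*k**2/5 - 2*k/5 + 1/5.
d = 5 from the (0,0,4) case.
Solving with deg f ≤ 5: f(k) = k*(2*k**4 - 4*k**3 + k + 3)/10.
R(k) = B(k−1)·f(k)/C(k) = k*(2*k**4 - 4*k**3 + k + 3)/(2*(5*k**4 + 2*k**3 - 2*k**2 - 2*k + 1)); s_k = R·t_k = k*(2*k**4 - 4*k**3 + k + 3).
Verify: 10*k**4 + 4*k**3 - 4*k**2 - 4*k + 2 matches t_k.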